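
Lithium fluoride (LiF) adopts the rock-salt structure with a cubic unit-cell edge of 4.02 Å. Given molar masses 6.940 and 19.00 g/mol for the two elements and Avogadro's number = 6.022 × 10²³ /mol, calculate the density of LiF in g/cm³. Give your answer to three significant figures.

The rock-salt structure contains Z = 4 formula units per cell; M(LiF) = 6.940 + 19.00 = 25.94 g/mol.
a³ = (4.020 × 10^-8 cm)³ = 6.496 × 10^-23 cm³.
ρ = 4 × 25.94 / (6.022 × 10²³ × 6.496 × 10^-23) = 2.652 g/cm³.

2.65 g/cm³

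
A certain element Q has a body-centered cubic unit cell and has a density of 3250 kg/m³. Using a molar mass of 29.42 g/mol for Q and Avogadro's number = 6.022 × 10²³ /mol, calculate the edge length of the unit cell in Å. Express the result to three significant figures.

With Z = 2 atoms per BCC cell, a³ = Z·M/(N_A·ρ) = 2 × 29.42 / (6.022 × 10²³ × 3.250 g/cm³) = 3.006 × 10^-23 cm³.
a = (3.006 × 10^-23)^(1/3) = 3.109 × 10^-8 cm = 3.11 Å.

3.11 Å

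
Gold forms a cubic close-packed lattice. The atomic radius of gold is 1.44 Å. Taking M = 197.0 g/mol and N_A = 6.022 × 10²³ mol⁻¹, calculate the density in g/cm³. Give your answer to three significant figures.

19.4 g/cm³

In an FCC lattice, atoms touch along the face diagonal, so √2·a = 4r, giving a = 4.073 Å = 4.073 × 10^-8 cm.
With Z = 4, ρ = Z·M/(N_A·a³) = 4 × 197.0 / (6.022 × 10²³ × 6.757 × 10^-23) = 19.37 g/cm³.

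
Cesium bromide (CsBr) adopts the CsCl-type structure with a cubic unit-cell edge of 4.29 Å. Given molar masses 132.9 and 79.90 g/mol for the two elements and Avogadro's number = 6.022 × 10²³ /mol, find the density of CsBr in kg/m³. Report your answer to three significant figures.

4480 kg/m³

The CsCl-type structure contains Z = 1 formula unit per cell; M(CsBr) = 132.9 + 79.90 = 212.8 g/mol.
a³ = (4.290 × 10^-8 cm)³ = 7.895 × 10^-23 cm³.
ρ = 1 × 212.8 / (6.022 × 10²³ × 7.895 × 10^-23) = 4.476 g/cm³ = 4480 kg/m³.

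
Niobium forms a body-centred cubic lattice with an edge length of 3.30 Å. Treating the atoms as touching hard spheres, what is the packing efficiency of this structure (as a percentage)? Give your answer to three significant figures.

68.0%

In a BCC lattice atoms touch along the body diagonal, so √3·a = 4r, so r = 0.4330a = 1.429 Å.
Packing fraction = Z·(4/3)πr³ / a³ = 2 × (4/3)π × (1.429)³ / (3.30)³ = 0.6802 = 68.0%.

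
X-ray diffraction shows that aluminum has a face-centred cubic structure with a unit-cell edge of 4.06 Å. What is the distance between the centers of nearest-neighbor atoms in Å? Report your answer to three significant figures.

2.87 Å

In an FCC structure, atoms touch along the face diagonal, so √2·a = 4r; the nearest-neighbor distance equals 2r = 0.7071·a.
d = 0.7071 × 4.06 = 2.87 Å.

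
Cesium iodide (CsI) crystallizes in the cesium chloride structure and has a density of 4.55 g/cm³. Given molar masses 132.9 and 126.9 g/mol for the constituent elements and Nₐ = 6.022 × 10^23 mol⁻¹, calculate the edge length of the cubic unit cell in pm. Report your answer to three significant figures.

456 pm

M(CsI) = 259.8 g/mol; Z = 1 formula unit per cell.
a³ = Z·M/(N_A·ρ) = 1 × 259.8 / (6.022 × 10²³ × 4.55) = 9.482 × 10^-23 cm³, so a = 4.560 × 10^-8 cm = 456 pm.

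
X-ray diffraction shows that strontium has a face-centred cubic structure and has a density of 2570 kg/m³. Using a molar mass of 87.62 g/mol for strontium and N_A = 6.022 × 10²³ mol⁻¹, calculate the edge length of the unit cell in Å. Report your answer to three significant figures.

With Z = 4 atoms per FCC cell, a³ = Z·M/(N_A·ρ) = 4 × 87.62 / (6.022 × 10²³ × 2.570 g/cm³) = 2.265 × 10^-22 cm³.
a = (2.265 × 10^-22)^(1/3) = 6.095 × 10^-8 cm = 6.10 Å.

6.10 Å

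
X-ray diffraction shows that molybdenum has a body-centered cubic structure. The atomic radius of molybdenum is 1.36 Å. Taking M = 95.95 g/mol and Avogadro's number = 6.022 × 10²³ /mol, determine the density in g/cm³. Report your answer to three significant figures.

10.3 g/cm³

In a BCC lattice, atoms touch along the body diagonal, so √3·a = 4r, giving a = 3.141 Å = 3.141 × 10^-8 cm.
With Z = 2, ρ = Z·M/(N_A·a³) = 2 × 95.95 / (6.022 × 10²³ × 3.098 × 10^-23) = 10.29 g/cm³.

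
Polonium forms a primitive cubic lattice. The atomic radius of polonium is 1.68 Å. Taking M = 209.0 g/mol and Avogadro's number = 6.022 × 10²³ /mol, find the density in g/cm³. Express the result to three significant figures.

In a simple cubic lattice, atoms touch along the cell edge, so a = 2r, giving a = 3.360 Å = 3.360 × 10^-8 cm.
With Z = 1, ρ = Z·M/(N_A·a³) = 1 × 209.0 / (6.022 × 10²³ × 3.793 × 10^-23) = 9.149 g/cm³.

9.15 g/cm³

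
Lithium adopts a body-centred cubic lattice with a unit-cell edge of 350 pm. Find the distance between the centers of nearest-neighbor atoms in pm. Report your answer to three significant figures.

303 pm

In a BCC structure, atoms touch along the body diagonal, so √3·a = 4r; the nearest-neighbor distance equals 2r = 0.8660·a.
d = 0.8660 × 350 = 303 pm.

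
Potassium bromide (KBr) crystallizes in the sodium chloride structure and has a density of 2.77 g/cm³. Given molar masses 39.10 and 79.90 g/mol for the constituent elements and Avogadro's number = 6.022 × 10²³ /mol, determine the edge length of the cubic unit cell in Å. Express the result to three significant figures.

6.58 Å

M(KBr) = 119.0 g/mol; Z = 4 formula units per cell.
a³ = Z·M/(N_A·ρ) = 4 × 119.0 / (6.022 × 10²³ × 2.77) = 2.854 × 10^-22 cm³, so a = 6.584 × 10^-8 cm = 6.58 Å.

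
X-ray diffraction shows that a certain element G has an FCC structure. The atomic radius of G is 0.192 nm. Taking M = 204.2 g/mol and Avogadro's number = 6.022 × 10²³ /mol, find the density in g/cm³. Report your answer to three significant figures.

8.47 g/cm³

In an FCC lattice, atoms touch along the face diagonal, so √2·a = 4r, giving a = 0.5431 nm = 5.431 × 10^-8 cm.
With Z = 4, ρ = Z·M/(N_A·a³) = 4 × 204.2 / (6.022 × 10²³ × 1.602 × 10^-22) = 8.469 g/cm³.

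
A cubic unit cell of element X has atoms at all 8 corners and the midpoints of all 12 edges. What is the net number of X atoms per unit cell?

4

Corner atoms are shared by 8 cells (1/8 each), edge atoms by 4 (1/4 each).
Net atoms = 8 × 1/8 + 12 × 1/4 = 1 + 3 = 4.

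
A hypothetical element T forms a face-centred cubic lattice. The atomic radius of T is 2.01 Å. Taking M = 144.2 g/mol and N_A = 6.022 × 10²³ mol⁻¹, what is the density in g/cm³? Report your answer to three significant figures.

5.21 g/cm³

In an FCC lattice, atoms touch along the face diagonal, so √2·a = 4r, giving a = 5.685 Å = 5.685 × 10^-8 cm.
With Z = 4, ρ = Z·M/(N_A·a³) = 4 × 144.2 / (6.022 × 10²³ × 1.837 × 10^-22) = 5.213 g/cm³.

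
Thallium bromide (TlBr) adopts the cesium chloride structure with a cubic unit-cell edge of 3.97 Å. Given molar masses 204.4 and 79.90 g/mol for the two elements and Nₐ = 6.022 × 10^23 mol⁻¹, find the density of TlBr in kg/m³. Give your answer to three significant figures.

The cesium chloride structure contains Z = 1 formula unit per cell; M(TlBr) = 204.4 + 79.90 = 284.3 g/mol.
a³ = (3.970 × 10^-8 cm)³ = 6.257 × 10^-23 cm³.
ρ = 1 × 284.3 / (6.022 × 10²³ × 6.257 × 10^-23) = 7.545 g/cm³ = 7550 kg/m³.

7550 kg/m³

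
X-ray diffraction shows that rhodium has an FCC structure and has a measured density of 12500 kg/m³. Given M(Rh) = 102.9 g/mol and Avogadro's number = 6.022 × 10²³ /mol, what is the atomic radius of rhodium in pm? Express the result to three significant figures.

For an FCC cell (Z = 4), a³ = Z·M/(N_A·ρ) = 4 × 102.9 / (6.022 × 10²³ × 12.50) = 5.468 × 10^-23 cm³, so a = 3.796 × 10^-8 cm = 379.6 pm.
Atoms touch along the face diagonal, so √2·a = 4r, so r = 0.3536 × a = 134 pm.

134 pm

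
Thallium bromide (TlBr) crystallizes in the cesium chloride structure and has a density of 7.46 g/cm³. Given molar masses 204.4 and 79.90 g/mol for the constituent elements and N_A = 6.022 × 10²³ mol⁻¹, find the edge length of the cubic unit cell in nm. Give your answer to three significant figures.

0.399 nm

M(TlBr) = 284.3 g/mol; Z = 1 formula unit per cell.
a³ = Z·M/(N_A·ρ) = 1 × 284.3 / (6.022 × 10²³ × 7.46) = 6.328 × 10^-23 cm³, so a = 3.985 × 10^-8 cm = 0.399 nm.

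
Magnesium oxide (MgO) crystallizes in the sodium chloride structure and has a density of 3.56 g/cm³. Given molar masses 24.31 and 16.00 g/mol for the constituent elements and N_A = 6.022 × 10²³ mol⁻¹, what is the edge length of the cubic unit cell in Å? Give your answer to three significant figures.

M(MgO) = 40.31 g/mol; Z = 4 formula units per cell.
a³ = Z·M/(N_A·ρ) = 4 × 40.31 / (6.022 × 10²³ × 3.56) = 7.521 × 10^-23 cm³, so a = 4.221 × 10^-8 cm = 4.22 Å.

4.22 Å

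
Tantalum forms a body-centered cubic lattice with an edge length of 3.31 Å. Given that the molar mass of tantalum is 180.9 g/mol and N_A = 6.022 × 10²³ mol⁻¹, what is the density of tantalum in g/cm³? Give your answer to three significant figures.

16.6 g/cm³

A BCC unit cell contains Z = 2 atoms.
Cell volume: a³ = (3.31 Å)³ = (3.310 × 10^-8 cm)³ = 3.626 × 10^-23 cm³.
ρ = Z·M/(N_A·a³) = 2 × 180.9 / (6.022 × 10²³ × 3.626 × 10^-23) = 16.57 g/cm³.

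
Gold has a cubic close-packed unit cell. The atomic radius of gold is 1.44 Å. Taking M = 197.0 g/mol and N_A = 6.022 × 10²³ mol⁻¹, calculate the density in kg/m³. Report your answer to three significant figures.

In an FCC lattice, atoms touch along the face diagonal, so √2·a = 4r, giving a = 4.073 Å = 4.073 × 10^-8 cm.
With Z = 4, ρ = Z·M/(N_A·a³) = 4 × 197.0 / (6.022 × 10²³ × 6.757 × 10^-23) = 19.37 g/cm³ = 19400 kg/m³.

19400 kg/m³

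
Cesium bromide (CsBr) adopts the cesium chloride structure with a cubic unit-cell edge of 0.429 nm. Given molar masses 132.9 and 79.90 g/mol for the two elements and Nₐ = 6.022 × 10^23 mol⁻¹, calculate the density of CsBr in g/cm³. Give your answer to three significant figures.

4.48 g/cm³

The cesium chloride structure contains Z = 1 formula unit per cell; M(CsBr) = 132.9 + 79.90 = 212.8 g/mol.
a³ = (4.290 × 10^-8 cm)³ = 7.895 × 10^-23 cm³.
ρ = 1 × 212.8 / (6.022 × 10²³ × 7.895 × 10^-23) = 4.476 g/cm³.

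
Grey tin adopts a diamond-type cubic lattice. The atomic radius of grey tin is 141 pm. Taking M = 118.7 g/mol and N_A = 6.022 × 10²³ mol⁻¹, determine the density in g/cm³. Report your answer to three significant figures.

5.71 g/cm³

In a diamond cubic lattice, nearest neighbors lie along the body diagonal with √3·a = 8r, giving a = 651.3 pm = 6.513 × 10^-8 cm.
With Z = 8, ρ = Z·M/(N_A·a³) = 8 × 118.7 / (6.022 × 10²³ × 2.762 × 10^-22) = 5.709 g/cm³.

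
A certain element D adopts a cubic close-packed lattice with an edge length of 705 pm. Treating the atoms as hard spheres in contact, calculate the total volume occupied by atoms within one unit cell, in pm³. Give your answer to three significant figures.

2.59 × 10^8 pm³

In an FCC lattice atoms touch along the face diagonal, so √2·a = 4r, so r = 0.3536a = 249.3 pm.
V_atoms = Z × (4/3)πr³ = 4 × (4/3)π × (249.3)³ = 2.59 × 10^8 pm³.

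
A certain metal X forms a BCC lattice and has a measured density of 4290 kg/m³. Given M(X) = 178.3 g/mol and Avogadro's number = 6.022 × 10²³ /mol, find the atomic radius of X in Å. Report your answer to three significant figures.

For a BCC cell (Z = 2), a³ = Z·M/(N_A·ρ) = 2 × 178.3 / (6.022 × 10²³ × 4.290) = 1.380 × 10^-22 cm³, so a = 5.168 × 10^-8 cm = 5.168 Å.
Atoms touch along the body diagonal, so √3·a = 4r, so r = 0.4330 × a = 2.24 Å.

2.24 Å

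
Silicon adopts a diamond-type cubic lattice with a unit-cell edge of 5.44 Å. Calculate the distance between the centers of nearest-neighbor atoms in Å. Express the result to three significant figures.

2.36 Å

In a diamond cubic structure, nearest neighbors lie along the body diagonal with √3·a = 8r; the nearest-neighbor distance equals 2r = 0.4330·a.
d = 0.4330 × 5.44 = 2.36 Å.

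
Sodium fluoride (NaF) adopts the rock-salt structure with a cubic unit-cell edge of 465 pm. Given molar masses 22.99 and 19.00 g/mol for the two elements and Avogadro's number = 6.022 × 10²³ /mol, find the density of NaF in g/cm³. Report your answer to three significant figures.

2.77 g/cm³

The rock-salt structure contains Z = 4 formula units per cell; M(NaF) = 22.99 + 19.00 = 41.99 g/mol.
a³ = (4.650 × 10^-8 cm)³ = 1.005 × 10^-22 cm³.
ρ = 4 × 41.99 / (6.022 × 10²³ × 1.005 × 10^-22) = 2.774 g/cm³.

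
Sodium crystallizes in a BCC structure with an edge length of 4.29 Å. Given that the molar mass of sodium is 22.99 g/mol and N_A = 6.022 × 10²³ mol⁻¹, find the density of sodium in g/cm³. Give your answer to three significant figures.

A BCC unit cell contains Z = 2 atoms.
Cell volume: a³ = (4.29 Å)³ = (4.290 × 10^-8 cm)³ = 7.895 × 10^-23 cm³.
ρ = Z·M/(N_A·a³) = 2 × 22.99 / (6.022 × 10²³ × 7.895 × 10^-23) = 0.9671 g/cm³.

0.967 g/cm³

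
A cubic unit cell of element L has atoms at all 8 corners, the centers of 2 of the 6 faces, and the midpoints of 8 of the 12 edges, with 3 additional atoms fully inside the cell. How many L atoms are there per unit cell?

Corner atoms are shared by 8 cells (1/8 each), face atoms by 2 (1/2 each), edge atoms by 4 (1/4 each), interior atoms are unshared.
Net atoms = 8 × 1/8 + 2 × 1/2 + 8 × 1/4 + 3 = 1 + 1 + 2 + 3 = 7.

7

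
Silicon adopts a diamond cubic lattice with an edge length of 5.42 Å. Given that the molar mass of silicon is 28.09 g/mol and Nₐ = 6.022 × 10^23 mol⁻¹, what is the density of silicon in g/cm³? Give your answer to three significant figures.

2.34 g/cm³

A diamond cubic unit cell contains Z = 8 atoms.
Cell volume: a³ = (5.42 Å)³ = (5.420 × 10^-8 cm)³ = 1.592 × 10^-22 cm³.
ρ = Z·M/(N_A·a³) = 8 × 28.09 / (6.022 × 10²³ × 1.592 × 10^-22) = 2.344 g/cm³.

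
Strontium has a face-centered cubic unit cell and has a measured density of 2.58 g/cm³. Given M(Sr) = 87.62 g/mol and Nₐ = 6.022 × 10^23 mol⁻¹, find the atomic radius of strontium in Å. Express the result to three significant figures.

For an FCC cell (Z = 4), a³ = Z·M/(N_A·ρ) = 4 × 87.62 / (6.022 × 10²³ × 2.580) = 2.256 × 10^-22 cm³, so a = 6.087 × 10^-8 cm = 6.087 Å.
Atoms touch along the face diagonal, so √2·a = 4r, so r = 0.3536 × a = 2.15 Å.

2.15 Å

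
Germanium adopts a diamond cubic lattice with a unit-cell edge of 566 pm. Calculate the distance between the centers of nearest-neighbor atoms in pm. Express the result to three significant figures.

245 pm

In a diamond cubic structure, nearest neighbors lie along the body diagonal with √3·a = 8r; the nearest-neighbor distance equals 2r = 0.4330·a.
d = 0.4330 × 566 = 245 pm.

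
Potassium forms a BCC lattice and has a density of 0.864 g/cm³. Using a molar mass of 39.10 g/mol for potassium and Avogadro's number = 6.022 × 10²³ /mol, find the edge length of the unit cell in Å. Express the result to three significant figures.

5.32 Å

With Z = 2 atoms per BCC cell, a³ = Z·M/(N_A·ρ) = 2 × 39.10 / (6.022 × 10²³ × 0.8640 g/cm³) = 1.503 × 10^-22 cm³.
a = (1.503 × 10^-22)^(1/3) = 5.317 × 10^-8 cm = 5.32 Å.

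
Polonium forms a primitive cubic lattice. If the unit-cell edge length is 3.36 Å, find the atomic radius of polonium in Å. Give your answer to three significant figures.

1.68 Å

In a simple cubic lattice, atoms touch along the cell edge, so a = 2r.
r = a/2 = 3.36/2 = 1.68 Å.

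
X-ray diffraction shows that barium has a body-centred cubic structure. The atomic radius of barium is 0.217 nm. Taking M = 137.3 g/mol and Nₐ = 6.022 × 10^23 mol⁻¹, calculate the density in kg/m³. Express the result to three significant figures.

3620 kg/m³

In a BCC lattice, atoms touch along the body diagonal, so √3·a = 4r, giving a = 0.5011 nm = 5.011 × 10^-8 cm.
With Z = 2, ρ = Z·M/(N_A·a³) = 2 × 137.3 / (6.022 × 10²³ × 1.259 × 10^-22) = 3.623 g/cm³ = 3620 kg/m³.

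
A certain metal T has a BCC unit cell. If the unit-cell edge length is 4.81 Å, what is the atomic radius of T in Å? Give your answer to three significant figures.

In a BCC lattice, atoms touch along the body diagonal, so √3·a = 4r.
r = √3·a/4 = 1.7321 × 4.81 / 4 = 2.08 Å.

2.08 Å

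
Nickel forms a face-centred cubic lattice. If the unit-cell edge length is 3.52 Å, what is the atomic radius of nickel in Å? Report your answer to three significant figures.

In an FCC lattice, atoms touch along the face diagonal, so √2·a = 4r.
r = √2·a/4 = 1.4142 × 3.52 / 4 = 1.24 Å.

1.24 Å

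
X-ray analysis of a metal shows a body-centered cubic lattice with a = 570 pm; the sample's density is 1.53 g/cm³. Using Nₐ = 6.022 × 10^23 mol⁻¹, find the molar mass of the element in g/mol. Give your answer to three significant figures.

85.3 g/mol

A BCC cell has Z = 2 atoms; a = 5.700 × 10^-8 cm.
M = ρ·N_A·a³/Z = 1.53 × 6.022 × 10²³ × 1.852 × 10^-22 / 2 = 85.3 g/mol.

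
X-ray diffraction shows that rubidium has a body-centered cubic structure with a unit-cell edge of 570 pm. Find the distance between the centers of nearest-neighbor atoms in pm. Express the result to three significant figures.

494 pm

In a BCC structure, atoms touch along the body diagonal, so √3·a = 4r; the nearest-neighbor distance equals 2r = 0.8660·a.
d = 0.8660 × 570 = 494 pm.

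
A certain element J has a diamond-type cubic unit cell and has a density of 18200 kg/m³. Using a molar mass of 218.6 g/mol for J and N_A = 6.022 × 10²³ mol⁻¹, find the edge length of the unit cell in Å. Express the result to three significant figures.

With Z = 8 atoms per diamond cubic cell, a³ = Z·M/(N_A·ρ) = 8 × 218.6 / (6.022 × 10²³ × 18.20 g/cm³) = 1.596 × 10^-22 cm³.
a = (1.596 × 10^-22)^(1/3) = 5.424 × 10^-8 cm = 5.42 Å.

5.42 Å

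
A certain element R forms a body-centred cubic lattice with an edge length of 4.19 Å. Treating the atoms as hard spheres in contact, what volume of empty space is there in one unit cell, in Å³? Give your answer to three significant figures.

23.5 Å³

In a BCC lattice atoms touch along the body diagonal, so √3·a = 4r, so r = 0.4330a = 1.814 Å.
V_cell = a³ = 73.56 Å³; V_atoms = 2 × (4/3)πr³ = 50.03 Å³.
Empty space = 73.56 − 50.03 = 23.5 Å³.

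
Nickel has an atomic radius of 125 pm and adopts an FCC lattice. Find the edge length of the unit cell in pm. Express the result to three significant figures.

354 pm

In an FCC lattice, atoms touch along the face diagonal, so √2·a = 4r.
a = 4r/√2 = 4 × 125 / 1.4142 = 354 pm.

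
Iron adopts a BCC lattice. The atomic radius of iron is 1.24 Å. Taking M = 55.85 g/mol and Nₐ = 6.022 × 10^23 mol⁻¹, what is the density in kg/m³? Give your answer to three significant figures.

In a BCC lattice, atoms touch along the body diagonal, so √3·a = 4r, giving a = 2.864 Å = 2.864 × 10^-8 cm.
With Z = 2, ρ = Z·M/(N_A·a³) = 2 × 55.85 / (6.022 × 10²³ × 2.348 × 10^-23) = 7.899 g/cm³ = 7900 kg/m³.

7900 kg/m³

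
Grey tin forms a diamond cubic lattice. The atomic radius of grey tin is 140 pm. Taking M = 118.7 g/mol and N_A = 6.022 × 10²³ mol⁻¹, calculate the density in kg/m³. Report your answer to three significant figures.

In a diamond cubic lattice, nearest neighbors lie along the body diagonal with √3·a = 8r, giving a = 646.6 pm = 6.466 × 10^-8 cm.
With Z = 8, ρ = Z·M/(N_A·a³) = 8 × 118.7 / (6.022 × 10²³ × 2.704 × 10^-22) = 5.832 g/cm³ = 5830 kg/m³.

5830 kg/m³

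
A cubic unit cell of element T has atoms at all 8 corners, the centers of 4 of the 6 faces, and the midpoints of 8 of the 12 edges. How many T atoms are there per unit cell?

Corner atoms are shared by 8 cells (1/8 each), face atoms by 2 (1/2 each), edge atoms by 4 (1/4 each).
Net atoms = 8 × 1/8 + 4 × 1/2 + 8 × 1/4 = 1 + 2 + 2 = 5.

5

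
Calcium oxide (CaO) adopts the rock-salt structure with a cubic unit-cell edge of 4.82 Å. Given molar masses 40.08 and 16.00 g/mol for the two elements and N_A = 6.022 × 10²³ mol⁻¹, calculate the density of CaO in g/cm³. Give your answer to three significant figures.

The rock-salt structure contains Z = 4 formula units per cell; M(CaO) = 40.08 + 16.00 = 56.08 g/mol.
a³ = (4.820 × 10^-8 cm)³ = 1.120 × 10^-22 cm³.
ρ = 4 × 56.08 / (6.022 × 10²³ × 1.120 × 10^-22) = 3.326 g/cm³.

3.33 g/cm³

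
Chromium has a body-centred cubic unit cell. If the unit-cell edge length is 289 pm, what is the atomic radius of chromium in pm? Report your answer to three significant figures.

125 pm

In a BCC lattice, atoms touch along the body diagonal, so √3·a = 4r.
r = √3·a/4 = 1.7321 × 289 / 4 = 125 pm.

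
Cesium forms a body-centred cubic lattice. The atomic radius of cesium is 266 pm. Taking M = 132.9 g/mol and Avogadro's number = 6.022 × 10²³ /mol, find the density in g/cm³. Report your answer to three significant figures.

In a BCC lattice, atoms touch along the body diagonal, so √3·a = 4r, giving a = 614.3 pm = 6.143 × 10^-8 cm.
With Z = 2, ρ = Z·M/(N_A·a³) = 2 × 132.9 / (6.022 × 10²³ × 2.318 × 10^-22) = 1.904 g/cm³.

1.90 g/cm³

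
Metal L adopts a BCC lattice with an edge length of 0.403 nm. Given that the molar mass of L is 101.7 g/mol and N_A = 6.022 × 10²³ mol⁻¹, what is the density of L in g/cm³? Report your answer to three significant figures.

5.16 g/cm³

A BCC unit cell contains Z = 2 atoms.
Cell volume: a³ = (0.403 nm)³ = (4.030 × 10^-8 cm)³ = 6.545 × 10^-23 cm³.
ρ = Z·M/(N_A·a³) = 2 × 101.7 / (6.022 × 10²³ × 6.545 × 10^-23) = 5.161 g/cm³.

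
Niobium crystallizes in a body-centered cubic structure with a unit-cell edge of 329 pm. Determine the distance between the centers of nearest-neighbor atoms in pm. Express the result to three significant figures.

In a BCC structure, atoms touch along the body diagonal, so √3·a = 4r; the nearest-neighbor distance equals 2r = 0.8660·a.
d = 0.8660 × 329 = 285 pm.

285 pm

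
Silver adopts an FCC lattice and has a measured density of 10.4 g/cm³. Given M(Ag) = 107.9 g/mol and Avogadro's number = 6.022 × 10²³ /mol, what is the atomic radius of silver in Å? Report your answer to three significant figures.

For an FCC cell (Z = 4), a³ = Z·M/(N_A·ρ) = 4 × 107.9 / (6.022 × 10²³ × 10.40) = 6.891 × 10^-23 cm³, so a = 4.100 × 10^-8 cm = 4.100 Å.
Atoms touch along the face diagonal, so √2·a = 4r, so r = 0.3536 × a = 1.45 Å.

1.45 Å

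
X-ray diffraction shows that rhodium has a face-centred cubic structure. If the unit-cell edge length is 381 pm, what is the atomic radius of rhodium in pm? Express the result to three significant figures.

135 pm

In an FCC lattice, atoms touch along the face diagonal, so √2·a = 4r.
r = √2·a/4 = 1.4142 × 381 / 4 = 135 pm.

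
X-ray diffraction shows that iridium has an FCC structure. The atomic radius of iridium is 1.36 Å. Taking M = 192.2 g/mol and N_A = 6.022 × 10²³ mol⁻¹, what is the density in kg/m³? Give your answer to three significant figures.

22400 kg/m³

In an FCC lattice, atoms touch along the face diagonal, so √2·a = 4r, giving a = 3.847 Å = 3.847 × 10^-8 cm.
With Z = 4, ρ = Z·M/(N_A·a³) = 4 × 192.2 / (6.022 × 10²³ × 5.692 × 10^-23) = 22.43 g/cm³ = 22400 kg/m³.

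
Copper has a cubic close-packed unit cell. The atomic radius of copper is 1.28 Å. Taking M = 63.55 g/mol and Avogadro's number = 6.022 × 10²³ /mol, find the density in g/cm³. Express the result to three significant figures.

In an FCC lattice, atoms touch along the face diagonal, so √2·a = 4r, giving a = 3.620 Å = 3.620 × 10^-8 cm.
With Z = 4, ρ = Z·M/(N_A·a³) = 4 × 63.55 / (6.022 × 10²³ × 4.745 × 10^-23) = 8.895 g/cm³.

8.90 g/cm³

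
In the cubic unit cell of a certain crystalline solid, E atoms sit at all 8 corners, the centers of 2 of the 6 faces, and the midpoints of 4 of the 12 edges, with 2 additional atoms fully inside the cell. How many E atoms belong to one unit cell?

5

Corner atoms are shared by 8 cells (1/8 each), face atoms by 2 (1/2 each), edge atoms by 4 (1/4 each), interior atoms are unshared.
Net atoms = 8 × 1/8 + 2 × 1/2 + 4 × 1/4 + 2 = 1 + 1 + 1 + 2 = 5.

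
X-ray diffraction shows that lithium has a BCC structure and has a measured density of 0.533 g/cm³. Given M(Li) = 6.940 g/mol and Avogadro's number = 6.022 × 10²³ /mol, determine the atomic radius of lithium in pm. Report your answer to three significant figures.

For a BCC cell (Z = 2), a³ = Z·M/(N_A·ρ) = 2 × 6.940 / (6.022 × 10²³ × 0.5330) = 4.324 × 10^-23 cm³, so a = 3.510 × 10^-8 cm = 351.0 pm.
Atoms touch along the body diagonal, so √3·a = 4r, so r = 0.4330 × a = 152 pm.

152 pm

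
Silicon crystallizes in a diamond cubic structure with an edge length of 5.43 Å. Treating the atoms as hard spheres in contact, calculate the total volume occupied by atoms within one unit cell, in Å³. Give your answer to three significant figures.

In a diamond cubic lattice nearest neighbors lie along the body diagonal with √3·a = 8r, so r = 0.2165a = 1.176 Å.
V_atoms = Z × (4/3)πr³ = 8 × (4/3)π × (1.176)³ = 54.4 Å³.

54.4 Å³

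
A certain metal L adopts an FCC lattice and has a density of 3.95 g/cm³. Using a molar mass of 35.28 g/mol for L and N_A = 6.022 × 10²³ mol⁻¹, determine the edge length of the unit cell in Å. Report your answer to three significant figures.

With Z = 4 atoms per FCC cell, a³ = Z·M/(N_A·ρ) = 4 × 35.28 / (6.022 × 10²³ × 3.950 g/cm³) = 5.933 × 10^-23 cm³.
a = (5.933 × 10^-23)^(1/3) = 3.900 × 10^-8 cm = 3.90 Å.

3.90 Å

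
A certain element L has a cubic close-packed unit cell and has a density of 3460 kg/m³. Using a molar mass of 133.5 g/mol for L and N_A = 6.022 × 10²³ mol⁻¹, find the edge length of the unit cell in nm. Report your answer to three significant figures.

0.635 nm

With Z = 4 atoms per FCC cell, a³ = Z·M/(N_A·ρ) = 4 × 133.5 / (6.022 × 10²³ × 3.460 g/cm³) = 2.563 × 10^-22 cm³.
a = (2.563 × 10^-22)^(1/3) = 6.352 × 10^-8 cm = 0.635 nm.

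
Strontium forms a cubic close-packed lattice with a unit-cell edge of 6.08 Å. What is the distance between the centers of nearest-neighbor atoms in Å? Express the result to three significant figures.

In an FCC structure, atoms touch along the face diagonal, so √2·a = 4r; the nearest-neighbor distance equals 2r = 0.7071·a.
d = 0.7071 × 6.08 = 4.30 Å.

4.30 Å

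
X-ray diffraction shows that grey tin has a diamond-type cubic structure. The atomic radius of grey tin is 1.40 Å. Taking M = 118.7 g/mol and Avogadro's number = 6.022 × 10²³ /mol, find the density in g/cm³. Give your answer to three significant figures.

In a diamond cubic lattice, nearest neighbors lie along the body diagonal with √3·a = 8r, giving a = 6.466 Å = 6.466 × 10^-8 cm.
With Z = 8, ρ = Z·M/(N_A·a³) = 8 × 118.7 / (6.022 × 10²³ × 2.704 × 10^-22) = 5.832 g/cm³.

5.83 g/cm³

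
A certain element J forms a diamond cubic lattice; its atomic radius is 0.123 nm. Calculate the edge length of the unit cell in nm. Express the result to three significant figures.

In a diamond cubic lattice, nearest neighbors lie along the body diagonal with √3·a = 8r.
a = 8r/√3 = 8 × 0.123 / 1.7321 = 0.568 nm.

0.568 nm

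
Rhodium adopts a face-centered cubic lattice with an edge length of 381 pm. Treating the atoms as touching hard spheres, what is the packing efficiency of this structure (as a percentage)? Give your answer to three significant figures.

74.0%

In an FCC lattice atoms touch along the face diagonal, so √2·a = 4r, so r = 0.3536a = 134.7 pm.
Packing fraction = Z·(4/3)πr³ / a³ = 4 × (4/3)π × (134.7)³ / (381)³ = 0.7405 = 74.0%.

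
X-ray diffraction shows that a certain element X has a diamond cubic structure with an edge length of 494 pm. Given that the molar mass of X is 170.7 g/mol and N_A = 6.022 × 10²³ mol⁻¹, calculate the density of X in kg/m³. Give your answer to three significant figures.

A diamond cubic unit cell contains Z = 8 atoms.
Cell volume: a³ = (494 pm)³ = (4.940 × 10^-8 cm)³ = 1.206 × 10^-22 cm³.
ρ = Z·M/(N_A·a³) = 8 × 170.7 / (6.022 × 10²³ × 1.206 × 10^-22) = 18.81 g/cm³ = 18800 kg/m³.

18800 kg/m³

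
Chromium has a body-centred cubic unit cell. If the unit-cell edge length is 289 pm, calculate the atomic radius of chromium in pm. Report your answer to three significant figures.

125 pm

In a BCC lattice, atoms touch along the body diagonal, so √3·a = 4r.
r = √3·a/4 = 1.7321 × 289 / 4 = 125 pm.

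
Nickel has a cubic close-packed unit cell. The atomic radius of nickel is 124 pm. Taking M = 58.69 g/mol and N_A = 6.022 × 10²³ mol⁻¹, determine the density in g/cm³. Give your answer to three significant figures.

9.04 g/cm³

In an FCC lattice, atoms touch along the face diagonal, so √2·a = 4r, giving a = 350.7 pm = 3.507 × 10^-8 cm.
With Z = 4, ρ = Z·M/(N_A·a³) = 4 × 58.69 / (6.022 × 10²³ × 4.314 × 10^-23) = 9.036 g/cm³.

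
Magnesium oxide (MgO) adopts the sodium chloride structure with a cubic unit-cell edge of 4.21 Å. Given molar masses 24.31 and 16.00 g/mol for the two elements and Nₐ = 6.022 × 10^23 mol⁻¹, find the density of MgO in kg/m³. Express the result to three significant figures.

3590 kg/m³

The sodium chloride structure contains Z = 4 formula units per cell; M(MgO) = 24.31 + 16.00 = 40.31 g/mol.
a³ = (4.210 × 10^-8 cm)³ = 7.462 × 10^-23 cm³.
ρ = 4 × 40.31 / (6.022 × 10²³ × 7.462 × 10^-23) = 3.588 g/cm³ = 3590 kg/m³.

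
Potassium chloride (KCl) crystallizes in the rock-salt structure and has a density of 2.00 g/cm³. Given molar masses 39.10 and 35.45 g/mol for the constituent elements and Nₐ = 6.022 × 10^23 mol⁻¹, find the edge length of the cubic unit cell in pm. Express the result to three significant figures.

M(KCl) = 74.55 g/mol; Z = 4 formula units per cell.
a³ = Z·M/(N_A·ρ) = 4 × 74.55 / (6.022 × 10²³ × 2.00) = 2.476 × 10^-22 cm³, so a = 6.279 × 10^-8 cm = 628 pm.

628 pm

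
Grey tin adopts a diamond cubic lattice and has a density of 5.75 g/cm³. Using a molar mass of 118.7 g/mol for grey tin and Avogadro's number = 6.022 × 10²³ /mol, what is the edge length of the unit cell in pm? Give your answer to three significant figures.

650 pm

With Z = 8 atoms per diamond cubic cell, a³ = Z·M/(N_A·ρ) = 8 × 118.7 / (6.022 × 10²³ × 5.750 g/cm³) = 2.742 × 10^-22 cm³.
a = (2.742 × 10^-22)^(1/3) = 6.497 × 10^-8 cm = 650 pm.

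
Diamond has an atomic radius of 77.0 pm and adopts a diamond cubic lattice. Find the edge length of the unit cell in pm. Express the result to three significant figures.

In a diamond cubic lattice, nearest neighbors lie along the body diagonal with √3·a = 8r.
a = 8r/√3 = 8 × 77.0 / 1.7321 = 356 pm.

356 pm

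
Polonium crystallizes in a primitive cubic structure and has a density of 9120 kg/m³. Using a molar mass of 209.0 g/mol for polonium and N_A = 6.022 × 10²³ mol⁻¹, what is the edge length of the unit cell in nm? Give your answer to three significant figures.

With Z = 1 atom per simple cubic cell, a³ = Z·M/(N_A·ρ) = 1 × 209.0 / (6.022 × 10²³ × 9.120 g/cm³) = 3.805 × 10^-23 cm³.
a = (3.805 × 10^-23)^(1/3) = 3.364 × 10^-8 cm = 0.336 nm.

0.336 nm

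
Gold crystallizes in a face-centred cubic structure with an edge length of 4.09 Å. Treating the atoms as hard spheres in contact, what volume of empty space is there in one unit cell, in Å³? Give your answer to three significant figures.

In an FCC lattice atoms touch along the face diagonal, so √2·a = 4r, so r = 0.3536a = 1.446 Å.
V_cell = a³ = 68.42 Å³; V_atoms = 4 × (4/3)πr³ = 50.66 Å³.
Empty space = 68.42 − 50.66 = 17.8 Å³.

17.8 Å³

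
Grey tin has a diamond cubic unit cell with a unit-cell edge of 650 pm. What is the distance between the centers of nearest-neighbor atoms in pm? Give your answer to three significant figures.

281 pm

In a diamond cubic structure, nearest neighbors lie along the body diagonal with √3·a = 8r; the nearest-neighbor distance equals 2r = 0.4330·a.
d = 0.4330 × 650 = 281 pm.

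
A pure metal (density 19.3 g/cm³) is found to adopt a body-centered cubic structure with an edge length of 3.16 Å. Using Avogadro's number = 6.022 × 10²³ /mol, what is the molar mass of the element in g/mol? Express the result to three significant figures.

A BCC cell has Z = 2 atoms; a = 3.160 × 10^-8 cm.
M = ρ·N_A·a³/Z = 19.3 × 6.022 × 10²³ × 3.155 × 10^-23 / 2 = 183 g/mol.

183 g/mol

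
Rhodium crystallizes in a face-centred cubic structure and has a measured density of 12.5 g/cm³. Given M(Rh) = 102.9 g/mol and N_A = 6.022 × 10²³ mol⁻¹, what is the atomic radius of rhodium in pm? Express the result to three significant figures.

134 pm

For an FCC cell (Z = 4), a³ = Z·M/(N_A·ρ) = 4 × 102.9 / (6.022 × 10²³ × 12.50) = 5.468 × 10^-23 cm³, so a = 3.796 × 10^-8 cm = 379.6 pm.
Atoms touch along the face diagonal, so √2·a = 4r, so r = 0.3536 × a = 134 pm.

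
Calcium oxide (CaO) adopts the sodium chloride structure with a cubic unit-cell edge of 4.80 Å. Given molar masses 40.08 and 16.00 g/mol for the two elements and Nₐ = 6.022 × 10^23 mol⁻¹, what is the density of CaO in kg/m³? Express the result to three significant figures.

The sodium chloride structure contains Z = 4 formula units per cell; M(CaO) = 40.08 + 16.00 = 56.08 g/mol.
a³ = (4.800 × 10^-8 cm)³ = 1.106 × 10^-22 cm³.
ρ = 4 × 56.08 / (6.022 × 10²³ × 1.106 × 10^-22) = 3.368 g/cm³ = 3370 kg/m³.

3370 kg/m³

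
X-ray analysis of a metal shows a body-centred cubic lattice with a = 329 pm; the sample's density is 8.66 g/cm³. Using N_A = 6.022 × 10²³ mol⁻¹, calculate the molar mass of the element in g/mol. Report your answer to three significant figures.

92.9 g/mol

A BCC cell has Z = 2 atoms; a = 3.290 × 10^-8 cm.
M = ρ·N_A·a³/Z = 8.66 × 6.022 × 10²³ × 3.561 × 10^-23 / 2 = 92.9 g/mol.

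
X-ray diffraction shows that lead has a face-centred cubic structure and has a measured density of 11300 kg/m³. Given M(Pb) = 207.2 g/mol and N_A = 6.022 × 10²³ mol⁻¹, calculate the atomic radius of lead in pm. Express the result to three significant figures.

For an FCC cell (Z = 4), a³ = Z·M/(N_A·ρ) = 4 × 207.2 / (6.022 × 10²³ × 11.30) = 1.218 × 10^-22 cm³, so a = 4.957 × 10^-8 cm = 495.7 pm.
Atoms touch along the face diagonal, so √2·a = 4r, so r = 0.3536 × a = 175 pm.

175 pm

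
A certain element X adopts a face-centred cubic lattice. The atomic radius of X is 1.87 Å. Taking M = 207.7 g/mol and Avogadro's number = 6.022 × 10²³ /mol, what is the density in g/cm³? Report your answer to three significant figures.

In an FCC lattice, atoms touch along the face diagonal, so √2·a = 4r, giving a = 5.289 Å = 5.289 × 10^-8 cm.
With Z = 4, ρ = Z·M/(N_A·a³) = 4 × 207.7 / (6.022 × 10²³ × 1.480 × 10^-22) = 9.324 g/cm³.

9.32 g/cm³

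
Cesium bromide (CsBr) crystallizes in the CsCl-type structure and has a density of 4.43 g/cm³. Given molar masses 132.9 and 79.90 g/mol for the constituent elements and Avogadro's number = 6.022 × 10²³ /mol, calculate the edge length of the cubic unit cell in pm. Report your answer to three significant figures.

M(CsBr) = 212.8 g/mol; Z = 1 formula unit per cell.
a³ = Z·M/(N_A·ρ) = 1 × 212.8 / (6.022 × 10²³ × 4.43) = 7.977 × 10^-23 cm³, so a = 4.305 × 10^-8 cm = 430 pm.

430 pm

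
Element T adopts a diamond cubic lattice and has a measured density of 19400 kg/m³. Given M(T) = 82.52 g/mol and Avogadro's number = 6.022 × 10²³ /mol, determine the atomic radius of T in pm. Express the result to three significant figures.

For a diamond cubic cell (Z = 8), a³ = Z·M/(N_A·ρ) = 8 × 82.52 / (6.022 × 10²³ × 19.40) = 5.651 × 10^-23 cm³, so a = 3.837 × 10^-8 cm = 383.7 pm.
Nearest neighbors lie along the body diagonal with √3·a = 8r, so r = 0.2165 × a = 83.1 pm.

83.1 pm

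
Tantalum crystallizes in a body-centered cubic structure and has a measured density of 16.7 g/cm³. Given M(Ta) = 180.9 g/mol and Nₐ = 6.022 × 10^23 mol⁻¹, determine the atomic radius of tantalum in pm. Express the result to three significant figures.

143 pm

For a BCC cell (Z = 2), a³ = Z·M/(N_A·ρ) = 2 × 180.9 / (6.022 × 10²³ × 16.70) = 3.598 × 10^-23 cm³, so a = 3.301 × 10^-8 cm = 330.1 pm.
Atoms touch along the body diagonal, so √3·a = 4r, so r = 0.4330 × a = 143 pm.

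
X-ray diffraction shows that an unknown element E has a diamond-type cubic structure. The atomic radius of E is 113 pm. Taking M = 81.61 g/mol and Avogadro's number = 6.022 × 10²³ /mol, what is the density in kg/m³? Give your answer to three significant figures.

In a diamond cubic lattice, nearest neighbors lie along the body diagonal with √3·a = 8r, giving a = 521.9 pm = 5.219 × 10^-8 cm.
With Z = 8, ρ = Z·M/(N_A·a³) = 8 × 81.61 / (6.022 × 10²³ × 1.422 × 10^-22) = 7.626 g/cm³ = 7630 kg/m³.

7630 kg/m³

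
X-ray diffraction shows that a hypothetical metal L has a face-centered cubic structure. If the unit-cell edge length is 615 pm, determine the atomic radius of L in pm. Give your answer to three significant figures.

217 pm

In an FCC lattice, atoms touch along the face diagonal, so √2·a = 4r.
r = √2·a/4 = 1.4142 × 615 / 4 = 217 pm.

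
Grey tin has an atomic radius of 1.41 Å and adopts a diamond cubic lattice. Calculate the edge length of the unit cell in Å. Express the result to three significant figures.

6.51 Å

In a diamond cubic lattice, nearest neighbors lie along the body diagonal with √3·a = 8r.
a = 8r/√3 = 8 × 1.41 / 1.7321 = 6.51 Å.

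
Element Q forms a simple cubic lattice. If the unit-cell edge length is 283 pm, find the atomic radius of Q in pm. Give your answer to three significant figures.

142 pm

In a simple cubic lattice, atoms touch along the cell edge, so a = 2r.
r = a/2 = 283/2 = 142 pm.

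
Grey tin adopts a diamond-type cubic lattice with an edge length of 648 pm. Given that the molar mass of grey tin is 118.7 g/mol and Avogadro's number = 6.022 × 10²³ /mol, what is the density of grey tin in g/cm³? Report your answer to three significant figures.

5.80 g/cm³

A diamond cubic unit cell contains Z = 8 atoms.
Cell volume: a³ = (648 pm)³ = (6.480 × 10^-8 cm)³ = 2.721 × 10^-22 cm³.
ρ = Z·M/(N_A·a³) = 8 × 118.7 / (6.022 × 10²³ × 2.721 × 10^-22) = 5.795 g/cm³.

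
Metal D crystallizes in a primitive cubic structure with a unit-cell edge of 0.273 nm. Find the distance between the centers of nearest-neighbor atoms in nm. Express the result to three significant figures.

0.273 nm

In a simple cubic structure, atoms touch along the cell edge, so a = 2r; the nearest-neighbor distance equals 2r = 1.000·a.
d = 1.000 × 0.273 = 0.273 nm.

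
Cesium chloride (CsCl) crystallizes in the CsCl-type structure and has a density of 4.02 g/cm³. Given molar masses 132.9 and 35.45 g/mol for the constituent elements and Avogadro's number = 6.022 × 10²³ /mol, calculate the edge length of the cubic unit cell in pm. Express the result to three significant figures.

M(CsCl) = 168.35 g/mol; Z = 1 formula unit per cell.
a³ = Z·M/(N_A·ρ) = 1 × 168.35 / (6.022 × 10²³ × 4.02) = 6.954 × 10^-23 cm³, so a = 4.112 × 10^-8 cm = 411 pm.

411 pm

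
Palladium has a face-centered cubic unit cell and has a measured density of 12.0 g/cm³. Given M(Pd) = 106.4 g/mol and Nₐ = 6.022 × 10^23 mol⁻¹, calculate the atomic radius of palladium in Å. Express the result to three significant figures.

For an FCC cell (Z = 4), a³ = Z·M/(N_A·ρ) = 4 × 106.4 / (6.022 × 10²³ × 12.00) = 5.890 × 10^-23 cm³, so a = 3.891 × 10^-8 cm = 3.891 Å.
Atoms touch along the face diagonal, so √2·a = 4r, so r = 0.3536 × a = 1.38 Å.

1.38 Å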